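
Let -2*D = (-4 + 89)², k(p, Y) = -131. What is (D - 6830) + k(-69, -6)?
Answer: -21147/2 ≈ -10574.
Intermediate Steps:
D = -7225/2 (D = -(-4 + 89)²/2 = -½*85² = -½*7225 = -7225/2 ≈ -3612.5)
(D - 6830) + k(-69, -6) = (-7225/2 - 6830) - 131 = -20885/2 - 131 = -21147/2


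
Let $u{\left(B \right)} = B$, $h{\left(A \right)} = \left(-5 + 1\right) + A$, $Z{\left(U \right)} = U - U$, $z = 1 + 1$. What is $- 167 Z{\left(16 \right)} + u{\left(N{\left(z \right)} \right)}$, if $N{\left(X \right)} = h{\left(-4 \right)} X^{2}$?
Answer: $-32$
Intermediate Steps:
$z = 2$
$Z{\left(U \right)} = 0$
$h{\left(A \right)} = -4 + A$
$N{\left(X \right)} = - 8 X^{2}$ ($N{\left(X \right)} = \left(-4 - 4\right) X^{2} = - 8 X^{2}$)
$- 167 Z{\left(16 \right)} + u{\left(N{\left(z \right)} \right)} = \left(-167\right) 0 - 8 \cdot 2^{2} = 0 - 32 = -32$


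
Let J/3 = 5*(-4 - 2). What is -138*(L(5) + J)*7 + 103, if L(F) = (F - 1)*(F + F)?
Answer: 48403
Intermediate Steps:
J = -90 (J = 3*(5*(-4 - 2)) = 3*(5*(-6)) = 3*(-30) = -90)
L(F) = 2*F*(-1 + F) (L(F) = (-1 + F)*(2*F) = 2*F*(-1 + F))
-138*(L(5) + J)*7 + 103 = -138*(2*5*(-1 + 5) - 90)*7 + 103 = -138*(2*5*4 - 90)*7 + 103 = -138*(40 - 90)*7 + 103 = -(-6900)*7 + 103 = -138*(-350) + 103 = 48300 + 103 = 48403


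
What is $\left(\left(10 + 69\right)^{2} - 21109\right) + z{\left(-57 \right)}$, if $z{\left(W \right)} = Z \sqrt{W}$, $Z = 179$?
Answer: $-14868 + 179 i \sqrt{57} \approx -14868.0 + 1351.4 i$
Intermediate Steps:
$z{\left(W \right)} = 179 \sqrt{W}$
$\left(\left(10 + 69\right)^{2} - 21109\right) + z{\left(-57 \right)} = \left(\left(10 + 69\right)^{2} - 21109\right) + 179 \sqrt{-57} = \left(79^{2} - 21109\right) + 179 i \sqrt{57} = \left(6241 - 21109\right) + 179 i \sqrt{57} = -14868 + 179 i \sqrt{57}$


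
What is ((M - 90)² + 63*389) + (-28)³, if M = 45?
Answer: 4580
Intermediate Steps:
((M - 90)² + 63*389) + (-28)³ = ((45 - 90)² + 63*389) + (-28)³ = ((-45)² + 24507) - 21952 = (2025 + 24507) - 21952 = 26532 - 21952 = 4580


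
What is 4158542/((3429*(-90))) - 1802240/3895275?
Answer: -111699026503/8014138785 ≈ -13.938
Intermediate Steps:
4158542/((3429*(-90))) - 1802240/3895275 = 4158542/(-308610) - 1802240*1/3895275 = 4158542*(-1/308610) - 360448/779055 = -2079271/154305 - 360448/779055 = -111699026503/8014138785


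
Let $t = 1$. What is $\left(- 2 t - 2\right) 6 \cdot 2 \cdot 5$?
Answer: $-240$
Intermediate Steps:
$\left(- 2 t - 2\right) 6 \cdot 2 \cdot 5 = \left(\left(-2\right) 1 - 2\right) 6 \cdot 2 \cdot 5 = \left(-2 - 2\right) 12 \cdot 5 = \left(-2 - 2\right) 60 = \left(-4\right) 60 = -240$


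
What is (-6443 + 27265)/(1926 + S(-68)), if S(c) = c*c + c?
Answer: 10411/3241 ≈ 3.2123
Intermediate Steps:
S(c) = c + c**2 (S(c) = c**2 + c = c + c**2)
(-6443 + 27265)/(1926 + S(-68)) = (-6443 + 27265)/(1926 - 68*(1 - 68)) = 20822/(1926 - 68*(-67)) = 20822/(1926 + 4556) = 20822/6482 = 20822*(1/6482) = 10411/3241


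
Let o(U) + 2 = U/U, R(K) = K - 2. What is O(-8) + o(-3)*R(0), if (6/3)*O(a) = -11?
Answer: -7/2 ≈ -3.5000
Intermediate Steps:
O(a) = -11/2 (O(a) = (1/2)*(-11) = -11/2)
R(K) = -2 + K
o(U) = -1 (o(U) = -2 + U/U = -2 + 1 = -1)
O(-8) + o(-3)*R(0) = -11/2 - (-2 + 0) = -11/2 - 1*(-2) = -11/2 + 2 = -7/2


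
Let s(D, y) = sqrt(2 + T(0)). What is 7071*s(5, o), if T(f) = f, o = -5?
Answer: 7071*sqrt(2) ≈ 9999.9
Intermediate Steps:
s(D, y) = sqrt(2) (s(D, y) = sqrt(2 + 0) = sqrt(2))
7071*s(5, o) = 7071*sqrt(2)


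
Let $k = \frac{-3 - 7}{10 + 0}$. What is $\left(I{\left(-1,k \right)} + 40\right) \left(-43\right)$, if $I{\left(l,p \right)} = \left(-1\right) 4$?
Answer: $-1548$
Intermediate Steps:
$k = -1$ ($k = - \frac{10}{10} = \left(-10\right) \frac{1}{10} = -1$)
$I{\left(l,p \right)} = -4$
$\left(I{\left(-1,k \right)} + 40\right) \left(-43\right) = \left(-4 + 40\right) \left(-43\right) = 36 \left(-43\right) = -1548$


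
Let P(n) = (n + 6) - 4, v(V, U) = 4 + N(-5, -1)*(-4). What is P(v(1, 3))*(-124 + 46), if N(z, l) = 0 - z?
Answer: 1092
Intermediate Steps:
N(z, l) = -z
v(V, U) = -16 (v(V, U) = 4 - 1*(-5)*(-4) = 4 + 5*(-4) = 4 - 20 = -16)
P(n) = 2 + n (P(n) = (6 + n) - 4 = 2 + n)
P(v(1, 3))*(-124 + 46) = (2 - 16)*(-124 + 46) = -14*(-78) = 1092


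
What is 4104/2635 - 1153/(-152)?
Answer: 3661963/400520 ≈ 9.1430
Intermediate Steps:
4104/2635 - 1153/(-152) = 4104*(1/2635) - 1153*(-1/152) = 4104/2635 + 1153/152 = 3661963/400520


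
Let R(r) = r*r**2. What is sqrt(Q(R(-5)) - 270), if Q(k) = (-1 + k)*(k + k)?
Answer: 3*sqrt(3470) ≈ 176.72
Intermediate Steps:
R(r) = r**3
Q(k) = 2*k*(-1 + k) (Q(k) = (-1 + k)*(2*k) = 2*k*(-1 + k))
sqrt(Q(R(-5)) - 270) = sqrt(2*(-5)**3*(-1 + (-5)**3) - 270) = sqrt(2*(-125)*(-1 - 125) - 270) = sqrt(2*(-125)*(-126) - 270) = sqrt(31500 - 270) = sqrt(31230) = 3*sqrt(3470)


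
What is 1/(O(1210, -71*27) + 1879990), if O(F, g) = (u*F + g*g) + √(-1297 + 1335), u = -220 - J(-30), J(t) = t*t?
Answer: 4199679/17637303703003 - √38/17637303703003 ≈ 2.3811e-7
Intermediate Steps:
J(t) = t²
u = -1120 (u = -220 - 1*(-30)² = -220 - 1*900 = -220 - 900 = -1120)
O(F, g) = √38 + g² - 1120*F (O(F, g) = (-1120*F + g*g) + √(-1297 + 1335) = (-1120*F + g²) + √38 = (g² - 1120*F) + √38 = √38 + g² - 1120*F)
1/(O(1210, -71*27) + 1879990) = 1/((√38 + (-71*27)² - 1120*1210) + 1879990) = 1/((√38 + (-1917)² - 1355200) + 1879990) = 1/((√38 + 3674889 - 1355200) + 1879990) = 1/((2319689 + √38) + 1879990) = 1/(4199679 + √38)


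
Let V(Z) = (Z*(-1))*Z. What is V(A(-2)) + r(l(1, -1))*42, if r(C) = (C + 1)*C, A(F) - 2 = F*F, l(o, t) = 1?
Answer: 48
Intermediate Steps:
A(F) = 2 + F**2 (A(F) = 2 + F*F = 2 + F**2)
r(C) = C*(1 + C) (r(C) = (1 + C)*C = C*(1 + C))
V(Z) = -Z**2 (V(Z) = (-Z)*Z = -Z**2)
V(A(-2)) + r(l(1, -1))*42 = -(2 + (-2)**2)**2 + (1*(1 + 1))*42 = -(2 + 4)**2 + (1*2)*42 = -1*6**2 + 2*42 = -1*36 + 84 = -36 + 84 = 48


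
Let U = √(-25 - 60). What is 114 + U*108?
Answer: 114 + 108*I*√85 ≈ 114.0 + 995.71*I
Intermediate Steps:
U = I*√85 (U = √(-85) = I*√85 ≈ 9.2195*I)
114 + U*108 = 114 + (I*√85)*108 = 114 + 108*I*√85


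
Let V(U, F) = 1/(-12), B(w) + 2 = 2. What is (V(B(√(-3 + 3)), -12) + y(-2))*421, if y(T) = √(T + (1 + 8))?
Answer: -421/12 + 421*√7 ≈ 1078.8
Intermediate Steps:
B(w) = 0 (B(w) = -2 + 2 = 0)
y(T) = √(9 + T) (y(T) = √(T + 9) = √(9 + T))
V(U, F) = -1/12
(V(B(√(-3 + 3)), -12) + y(-2))*421 = (-1/12 + √(9 - 2))*421 = (-1/12 + √7)*421 = -421/12 + 421*√7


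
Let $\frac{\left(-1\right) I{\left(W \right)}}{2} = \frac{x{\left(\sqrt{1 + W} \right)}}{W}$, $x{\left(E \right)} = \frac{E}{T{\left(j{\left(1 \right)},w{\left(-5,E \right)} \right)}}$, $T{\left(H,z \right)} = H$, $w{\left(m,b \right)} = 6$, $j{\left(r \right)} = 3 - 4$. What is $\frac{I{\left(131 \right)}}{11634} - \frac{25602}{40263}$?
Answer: $- \frac{8534}{13421} + \frac{2 \sqrt{33}}{762027} \approx -0.63585$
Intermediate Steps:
$j{\left(r \right)} = -1$ ($j{\left(r \right)} = 3 - 4 = -1$)
$x{\left(E \right)} = - E$ ($x{\left(E \right)} = \frac{E}{-1} = E \left(-1\right) = - E$)
$I{\left(W \right)} = \frac{2 \sqrt{1 + W}}{W}$ ($I{\left(W \right)} = - 2 \frac{\left(-1\right) \sqrt{1 + W}}{W} = - 2 \left(- \frac{\sqrt{1 + W}}{W}\right) = \frac{2 \sqrt{1 + W}}{W}$)
$\frac{I{\left(131 \right)}}{11634} - \frac{25602}{40263} = \frac{2 \cdot \frac{1}{131} \sqrt{1 + 131}}{11634} - \frac{25602}{40263} = 2 \cdot \frac{1}{131} \sqrt{132} \cdot \frac{1}{11634} - \frac{8534}{13421} = 2 \cdot \frac{1}{131} \cdot 2 \sqrt{33} \cdot \frac{1}{11634} - \frac{8534}{13421} = \frac{4 \sqrt{33}}{131} \cdot \frac{1}{11634} - \frac{8534}{13421} = \frac{2 \sqrt{33}}{762027} - \frac{8534}{13421} = - \frac{8534}{13421} + \frac{2 \sqrt{33}}{762027}$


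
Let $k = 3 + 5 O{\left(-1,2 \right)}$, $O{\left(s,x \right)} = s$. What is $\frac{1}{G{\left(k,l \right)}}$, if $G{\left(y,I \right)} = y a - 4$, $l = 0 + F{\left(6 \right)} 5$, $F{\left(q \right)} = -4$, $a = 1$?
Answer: $- \frac{1}{6} \approx -0.16667$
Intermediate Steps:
$k = -2$ ($k = 3 + 5 \left(-1\right) = 3 - 5 = -2$)
$l = -20$ ($l = 0 - 20 = -20$)
$G{\left(y,I \right)} = -4 + y$ ($G{\left(y,I \right)} = y 1 - 4 = y - 4 = -4 + y$)
$\frac{1}{G{\left(k,l \right)}} = \frac{1}{-4 - 2} = \frac{1}{-6} = - \frac{1}{6}$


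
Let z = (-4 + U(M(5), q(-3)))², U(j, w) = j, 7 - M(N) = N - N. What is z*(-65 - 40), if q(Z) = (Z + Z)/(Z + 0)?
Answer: -945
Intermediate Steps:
q(Z) = 2 (q(Z) = (2*Z)/Z = 2)
M(N) = 7 (M(N) = 7 - (N - N) = 7 - 1*0 = 7 + 0 = 7)
z = 9 (z = (-4 + 7)² = 3² = 9)
z*(-65 - 40) = 9*(-65 - 40) = 9*(-105) = -945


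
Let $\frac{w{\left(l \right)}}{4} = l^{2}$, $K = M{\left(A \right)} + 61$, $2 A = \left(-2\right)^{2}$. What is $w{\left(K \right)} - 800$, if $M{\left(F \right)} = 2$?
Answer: $15076$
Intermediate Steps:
$A = 2$ ($A = \frac{\left(-2\right)^{2}}{2} = \frac{1}{2} \cdot 4 = 2$)
$K = 63$ ($K = 2 + 61 = 63$)
$w{\left(l \right)} = 4 l^{2}$
$w{\left(K \right)} - 800 = 4 \cdot 63^{2} - 800 = 4 \cdot 3969 - 800 = 15876 - 800 = 15076$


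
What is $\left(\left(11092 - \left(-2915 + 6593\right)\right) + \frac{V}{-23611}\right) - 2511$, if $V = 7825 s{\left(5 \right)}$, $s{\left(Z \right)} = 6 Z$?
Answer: $\frac{115529983}{23611} \approx 4893.1$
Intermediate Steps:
$V = 234750$ ($V = 7825 \cdot 6 \cdot 5 = 7825 \cdot 30 = 234750$)
$\left(\left(11092 - \left(-2915 + 6593\right)\right) + \frac{V}{-23611}\right) - 2511 = \left(\left(11092 - \left(-2915 + 6593\right)\right) + \frac{234750}{-23611}\right) - 2511 = \left(\left(11092 - 3678\right) + 234750 \left(- \frac{1}{23611}\right)\right) - 2511 = \left(\left(11092 - 3678\right) - \frac{234750}{23611}\right) - 2511 = \left(7414 - \frac{234750}{23611}\right) - 2511 = \frac{174817204}{23611} - 2511 = \frac{115529983}{23611}$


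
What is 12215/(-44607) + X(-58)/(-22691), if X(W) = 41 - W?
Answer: -281586658/1012177437 ≈ -0.27820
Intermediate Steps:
12215/(-44607) + X(-58)/(-22691) = 12215/(-44607) + (41 - 1*(-58))/(-22691) = 12215*(-1/44607) + (41 + 58)*(-1/22691) = -12215/44607 + 99*(-1/22691) = -12215/44607 - 99/22691 = -281586658/1012177437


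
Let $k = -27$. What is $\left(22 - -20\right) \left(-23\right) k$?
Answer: $26082$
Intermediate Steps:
$\left(22 - -20\right) \left(-23\right) k = \left(22 - -20\right) \left(-23\right) \left(-27\right) = \left(22 + 20\right) \left(-23\right) \left(-27\right) = 42 \left(-23\right) \left(-27\right) = \left(-966\right) \left(-27\right) = 26082$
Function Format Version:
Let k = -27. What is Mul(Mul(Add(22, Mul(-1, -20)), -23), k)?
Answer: 26082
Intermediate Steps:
Mul(Mul(Add(22, Mul(-1, -20)), -23), k) = Mul(Mul(Add(22, Mul(-1, -20)), -23), -27) = Mul(Mul(Add(22, 20), -23), -27) = Mul(Mul(42, -23), -27) = Mul(-966, -27) = 26082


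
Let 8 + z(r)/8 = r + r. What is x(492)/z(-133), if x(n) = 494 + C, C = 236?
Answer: -365/1096 ≈ -0.33303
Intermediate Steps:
z(r) = -64 + 16*r (z(r) = -64 + 8*(r + r) = -64 + 8*(2*r) = -64 + 16*r)
x(n) = 730 (x(n) = 494 + 236 = 730)
x(492)/z(-133) = 730/(-64 + 16*(-133)) = 730/(-64 - 2128) = 730/(-2192) = 730*(-1/2192) = -365/1096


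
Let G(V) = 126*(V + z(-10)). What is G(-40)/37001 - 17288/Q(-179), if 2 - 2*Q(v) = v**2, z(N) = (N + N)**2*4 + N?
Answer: 7536563276/1185475039 ≈ 6.3574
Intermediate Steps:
z(N) = N + 16*N**2 (z(N) = (2*N)**2*4 + N = (4*N**2)*4 + N = 16*N**2 + N = N + 16*N**2)
G(V) = 200340 + 126*V (G(V) = 126*(V - 10*(1 + 16*(-10))) = 126*(V - 10*(1 - 160)) = 126*(V - 10*(-159)) = 126*(V + 1590) = 126*(1590 + V) = 200340 + 126*V)
Q(v) = 1 - v**2/2
G(-40)/37001 - 17288/Q(-179) = (200340 + 126*(-40))/37001 - 17288/(1 - 1/2*(-179)**2) = (200340 - 5040)*(1/37001) - 17288/(1 - 1/2*32041) = 195300*(1/37001) - 17288/(1 - 32041/2) = 195300/37001 - 17288/(-32039/2) = 195300/37001 - 17288*(-2/32039) = 195300/37001 + 34576/32039 = 7536563276/1185475039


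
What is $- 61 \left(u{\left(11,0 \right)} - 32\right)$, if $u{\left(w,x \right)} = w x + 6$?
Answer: $1586$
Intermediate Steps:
$u{\left(w,x \right)} = 6 + w x$
$- 61 \left(u{\left(11,0 \right)} - 32\right) = - 61 \left(\left(6 + 11 \cdot 0\right) - 32\right) = - 61 \left(\left(6 + 0\right) - 32\right) = - 61 \left(6 - 32\right) = \left(-61\right) \left(-26\right) = 1586$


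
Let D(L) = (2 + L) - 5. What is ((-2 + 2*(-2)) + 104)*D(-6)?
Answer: -882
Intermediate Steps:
D(L) = -3 + L
((-2 + 2*(-2)) + 104)*D(-6) = ((-2 + 2*(-2)) + 104)*(-3 - 6) = ((-2 - 4) + 104)*(-9) = (-6 + 104)*(-9) = 98*(-9) = -882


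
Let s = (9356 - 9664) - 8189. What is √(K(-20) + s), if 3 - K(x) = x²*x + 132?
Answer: I*√626 ≈ 25.02*I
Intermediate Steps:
s = -8497 (s = -308 - 8189 = -8497)
K(x) = -129 - x³ (K(x) = 3 - (x²*x + 132) = 3 - (x³ + 132) = 3 - (132 + x³) = 3 + (-132 - x³) = -129 - x³)
√(K(-20) + s) = √((-129 - 1*(-20)³) - 8497) = √((-129 - 1*(-8000)) - 8497) = √((-129 + 8000) - 8497) = √(7871 - 8497) = √(-626) = I*√626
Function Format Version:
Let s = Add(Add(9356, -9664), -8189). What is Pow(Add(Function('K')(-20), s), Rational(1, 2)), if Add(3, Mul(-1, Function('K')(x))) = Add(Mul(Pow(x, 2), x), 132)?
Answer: Mul(I, Pow(626, Rational(1, 2))) ≈ Mul(25.020, I)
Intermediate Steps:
s = -8497 (s = Add(-308, -8189) = -8497)
Function('K')(x) = Add(-129, Mul(-1, Pow(x, 3))) (Function('K')(x) = Add(3, Mul(-1, Add(Mul(Pow(x, 2), x), 132))) = Add(3, Mul(-1, Add(Pow(x, 3), 132))) = Add(3, Mul(-1, Add(132, Pow(x, 3)))) = Add(3, Add(-132, Mul(-1, Pow(x, 3)))) = Add(-129, Mul(-1, Pow(x, 3))))
Pow(Add(Function('K')(-20), s), Rational(1, 2)) = Pow(Add(Add(-129, Mul(-1, Pow(-20, 3))), -8497), Rational(1, 2)) = Pow(Add(Add(-129, Mul(-1, -8000)), -8497), Rational(1, 2)) = Pow(Add(Add(-129, 8000), -8497), Rational(1, 2)) = Pow(Add(7871, -8497), Rational(1, 2)) = Pow(-626, Rational(1, 2)) = Mul(I, Pow(626, Rational(1, 2)))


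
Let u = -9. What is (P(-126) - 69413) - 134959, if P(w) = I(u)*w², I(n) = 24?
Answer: 176652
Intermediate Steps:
P(w) = 24*w²
(P(-126) - 69413) - 134959 = (24*(-126)² - 69413) - 134959 = (24*15876 - 69413) - 134959 = (381024 - 69413) - 134959 = 311611 - 134959 = 176652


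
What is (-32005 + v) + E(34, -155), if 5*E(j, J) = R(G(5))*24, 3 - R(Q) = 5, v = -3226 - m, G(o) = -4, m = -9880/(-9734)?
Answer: -857604701/24335 ≈ -35242.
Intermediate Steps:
m = 4940/4867 (m = -9880*(-1/9734) = 4940/4867 ≈ 1.0150)
v = -15705882/4867 (v = -3226 - 1*4940/4867 = -3226 - 4940/4867 = -15705882/4867 ≈ -3227.0)
R(Q) = -2 (R(Q) = 3 - 1*5 = 3 - 5 = -2)
E(j, J) = -48/5 (E(j, J) = (-2*24)/5 = (⅕)*(-48) = -48/5)
(-32005 + v) + E(34, -155) = (-32005 - 15705882/4867) - 48/5 = -171474217/4867 - 48/5 = -857604701/24335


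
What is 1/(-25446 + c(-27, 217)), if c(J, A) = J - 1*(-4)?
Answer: -1/25469 ≈ -3.9263e-5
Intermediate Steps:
c(J, A) = 4 + J (c(J, A) = J + 4 = 4 + J)
1/(-25446 + c(-27, 217)) = 1/(-25446 + (4 - 27)) = 1/(-25446 - 23) = 1/(-25469) = -1/25469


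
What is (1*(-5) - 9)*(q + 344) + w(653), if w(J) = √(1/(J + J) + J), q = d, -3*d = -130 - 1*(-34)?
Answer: -5264 + √1113781614/1306 ≈ -5238.4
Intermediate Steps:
d = 32 (d = -(-130 - 1*(-34))/3 = -(-130 + 34)/3 = -⅓*(-96) = 32)
q = 32
w(J) = √(J + 1/(2*J)) (w(J) = √(1/(2*J) + J) = √(J + 1/(2*J)))
(1*(-5) - 9)*(q + 344) + w(653) = (1*(-5) - 9)*(32 + 344) + √(2/653 + 4*653)/2 = (-5 - 9)*376 + √(2*(1/653) + 2612)/2 = -14*376 + √(2/653 + 2612)/2 = -5264 + √(1705638/653)/2 = -5264 + (√1113781614/653)/2 = -5264 + √1113781614/1306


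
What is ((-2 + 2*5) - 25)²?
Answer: 289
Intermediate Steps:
((-2 + 2*5) - 25)² = ((-2 + 10) - 25)² = (8 - 25)² = (-17)² = 289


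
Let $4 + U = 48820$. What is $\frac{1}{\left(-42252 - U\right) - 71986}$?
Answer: $- \frac{1}{163054} \approx -6.1329 \cdot 10^{-6}$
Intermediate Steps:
$U = 48816$ ($U = -4 + 48820 = 48816$)
$\frac{1}{\left(-42252 - U\right) - 71986} = \frac{1}{\left(-42252 - 48816\right) - 71986} = \frac{1}{-91068 - 71986} = \frac{1}{-163054} = - \frac{1}{163054}$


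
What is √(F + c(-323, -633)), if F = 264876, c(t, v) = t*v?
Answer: √469335 ≈ 685.08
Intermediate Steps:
√(F + c(-323, -633)) = √(264876 - 323*(-633)) = √(264876 + 204459) = √469335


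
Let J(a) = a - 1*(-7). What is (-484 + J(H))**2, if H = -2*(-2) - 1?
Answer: 224676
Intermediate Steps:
H = 3 (H = 4 - 1 = 3)
J(a) = 7 + a (J(a) = a + 7 = 7 + a)
(-484 + J(H))**2 = (-484 + (7 + 3))**2 = (-484 + 10)**2 = (-474)**2 = 224676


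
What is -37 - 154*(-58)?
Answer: 8895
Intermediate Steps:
-37 - 154*(-58) = -37 + 8932 = 8895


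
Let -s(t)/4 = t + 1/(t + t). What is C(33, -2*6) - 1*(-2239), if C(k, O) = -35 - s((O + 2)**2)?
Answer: 130201/50 ≈ 2604.0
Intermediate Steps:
s(t) = -4*t - 2/t (s(t) = -4*(t + 1/(t + t)) = -4*(t + 1/(2*t)) = -4*t - 2/t)
C(k, O) = -35 + 2/(2 + O)**2 + 4*(2 + O)**2 (C(k, O) = -35 - (-4*(O + 2)**2 - 2/(O + 2)**2) = -35 - (-4*(2 + O)**2 - 2/(2 + O)**2) = -35 + (2/(2 + O)**2 + 4*(2 + O)**2) = -35 + 2/(2 + O)**2 + 4*(2 + O)**2)
C(33, -2*6) - 1*(-2239) = (-35 + 2/(2 - 2*6)**2 + 4*(2 - 2*6)**2) - 1*(-2239) = (-35 + 2/(2 - 12)**2 + 4*(2 - 12)**2) + 2239 = (-35 + 2/(-10)**2 + 4*(-10)**2) + 2239 = (-35 + 2*(1/100) + 4*100) + 2239 = (-35 + 1/50 + 400) + 2239 = 18251/50 + 2239 = 130201/50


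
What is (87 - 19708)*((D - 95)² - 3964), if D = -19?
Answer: -177216872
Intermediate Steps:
(87 - 19708)*((D - 95)² - 3964) = (87 - 19708)*((-19 - 95)² - 3964) = -19621*((-114)² - 3964) = -19621*(12996 - 3964) = -19621*9032 = -177216872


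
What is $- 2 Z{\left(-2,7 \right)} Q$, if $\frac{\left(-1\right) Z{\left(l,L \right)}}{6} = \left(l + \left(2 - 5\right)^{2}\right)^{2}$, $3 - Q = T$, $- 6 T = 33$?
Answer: $4998$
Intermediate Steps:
$T = - \frac{11}{2}$ ($T = \left(- \frac{1}{6}\right) 33 = - \frac{11}{2} \approx -5.5$)
$Q = \frac{17}{2}$ ($Q = 3 - - \frac{11}{2} = 3 + \frac{11}{2} = \frac{17}{2} \approx 8.5$)
$Z{\left(l,L \right)} = - 6 \left(9 + l\right)^{2}$ ($Z{\left(l,L \right)} = - 6 \left(l + \left(2 - 5\right)^{2}\right)^{2} = - 6 \left(l + \left(-3\right)^{2}\right)^{2} = - 6 \left(l + 9\right)^{2} = - 6 \left(9 + l\right)^{2}$)
$- 2 Z{\left(-2,7 \right)} Q = - 2 \left(- 6 \left(9 - 2\right)^{2}\right) \frac{17}{2} = - 2 \left(- 6 \cdot 7^{2}\right) \frac{17}{2} = - 2 \left(\left(-6\right) 49\right) \frac{17}{2} = \left(-2\right) \left(-294\right) \frac{17}{2} = 588 \cdot \frac{17}{2} = 4998$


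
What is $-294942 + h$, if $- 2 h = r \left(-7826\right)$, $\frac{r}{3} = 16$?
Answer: $-107118$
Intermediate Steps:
$r = 48$ ($r = 3 \cdot 16 = 48$)
$h = 187824$ ($h = - \frac{48 \left(-7826\right)}{2} = \left(- \frac{1}{2}\right) \left(-375648\right) = 187824$)
$-294942 + h = -294942 + 187824 = -107118$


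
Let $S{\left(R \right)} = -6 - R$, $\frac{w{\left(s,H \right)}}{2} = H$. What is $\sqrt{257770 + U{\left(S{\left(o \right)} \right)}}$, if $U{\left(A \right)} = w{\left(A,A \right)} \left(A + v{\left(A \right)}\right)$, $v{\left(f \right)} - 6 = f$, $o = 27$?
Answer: $\sqrt{261730} \approx 511.6$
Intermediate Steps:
$w{\left(s,H \right)} = 2 H$
$v{\left(f \right)} = 6 + f$
$U{\left(A \right)} = 2 A \left(6 + 2 A\right)$ ($U{\left(A \right)} = 2 A \left(A + \left(6 + A\right)\right) = 2 A \left(6 + 2 A\right)$)
$\sqrt{257770 + U{\left(S{\left(o \right)} \right)}} = \sqrt{257770 + 4 \left(-6 - 27\right) \left(3 - 33\right)} = \sqrt{257770 + 4 \left(-33\right) \left(3 - 33\right)} = \sqrt{257770 + 4 \left(-33\right) \left(-30\right)} = \sqrt{257770 + 3960} = \sqrt{261730}$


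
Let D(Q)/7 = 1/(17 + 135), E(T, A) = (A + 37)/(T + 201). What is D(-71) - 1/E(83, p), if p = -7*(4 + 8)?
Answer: 43497/7144 ≈ 6.0886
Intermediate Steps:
p = -84 (p = -7*12 = -84)
E(T, A) = (37 + A)/(201 + T)
D(Q) = 7/152 (D(Q) = 7/(17 + 135) = 7/152)
D(-71) - 1/E(83, p) = 7/152 - 1/((37 - 84)/(201 + 83)) = 7/152 - 1/(-47/284) = 7/152 - 1*(-284/47) = 7/152 + 284/47 = 43497/7144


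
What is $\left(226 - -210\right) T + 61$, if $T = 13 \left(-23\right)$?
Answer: $-130303$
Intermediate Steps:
$T = -299$
$\left(226 - -210\right) T + 61 = \left(226 - -210\right) \left(-299\right) + 61 = \left(226 + 210\right) \left(-299\right) + 61 = 436 \left(-299\right) + 61 = -130364 + 61 = -130303$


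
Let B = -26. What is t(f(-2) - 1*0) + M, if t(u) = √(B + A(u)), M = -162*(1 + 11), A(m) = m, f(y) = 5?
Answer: -1944 + I*√21 ≈ -1944.0 + 4.5826*I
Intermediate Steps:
M = -1944 (M = -162*12 = -18*108 = -1944)
t(u) = √(-26 + u)
t(f(-2) - 1*0) + M = √(-26 + (5 - 1*0)) - 1944 = √(-26 + (5 + 0)) - 1944 = √(-26 + 5) - 1944 = √(-21) - 1944 = I*√21 - 1944 = -1944 + I*√21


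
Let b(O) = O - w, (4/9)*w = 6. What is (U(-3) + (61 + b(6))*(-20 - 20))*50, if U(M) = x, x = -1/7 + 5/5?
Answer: -748700/7 ≈ -1.0696e+5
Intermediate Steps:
w = 27/2 (w = (9/4)*6 = 27/2 ≈ 13.500)
b(O) = -27/2 + O (b(O) = O - 1*27/2 = O - 27/2 = -27/2 + O)
x = 6/7 (x = -1*⅐ + 5*(⅕) = -⅐ + 1 = 6/7 ≈ 0.85714)
U(M) = 6/7
(U(-3) + (61 + b(6))*(-20 - 20))*50 = (6/7 + (61 + (-27/2 + 6))*(-20 - 20))*50 = (6/7 + (61 - 15/2)*(-40))*50 = (6/7 + (107/2)*(-40))*50 = (6/7 - 2140)*50 = -14974/7*50 = -748700/7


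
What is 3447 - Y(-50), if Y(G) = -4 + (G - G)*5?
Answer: 3451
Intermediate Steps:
Y(G) = -4 (Y(G) = -4 + 0*5 = -4 + 0 = -4)
3447 - Y(-50) = 3447 - 1*(-4) = 3447 + 4 = 3451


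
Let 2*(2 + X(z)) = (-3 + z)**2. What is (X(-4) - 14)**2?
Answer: 289/4 ≈ 72.250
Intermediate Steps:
X(z) = -2 + (-3 + z)**2/2
(X(-4) - 14)**2 = ((-2 + (-3 - 4)**2/2) - 14)**2 = ((-2 + (1/2)*(-7)**2) - 14)**2 = ((-2 + (1/2)*49) - 14)**2 = ((-2 + 49/2) - 14)**2 = (45/2 - 14)**2 = (17/2)**2 = 289/4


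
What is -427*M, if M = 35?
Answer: -14945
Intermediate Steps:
-427*M = -427*35 = -14945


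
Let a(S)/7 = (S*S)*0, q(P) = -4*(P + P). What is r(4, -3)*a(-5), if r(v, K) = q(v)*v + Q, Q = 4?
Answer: 0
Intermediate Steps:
q(P) = -8*P
r(v, K) = 4 - 8*v**2 (r(v, K) = (-8*v)*v + 4 = -8*v**2 + 4 = 4 - 8*v**2)
a(S) = 0 (a(S) = 7*((S*S)*0) = 7*(S**2*0) = 7*0 = 0)
r(4, -3)*a(-5) = (4 - 8*4**2)*0 = (4 - 8*16)*0 = (4 - 128)*0 = -124*0 = 0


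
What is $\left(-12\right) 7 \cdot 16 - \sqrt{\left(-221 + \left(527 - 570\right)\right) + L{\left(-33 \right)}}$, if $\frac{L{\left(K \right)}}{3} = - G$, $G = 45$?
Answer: $-1344 - i \sqrt{399} \approx -1344.0 - 19.975 i$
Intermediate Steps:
$L{\left(K \right)} = -135$ ($L{\left(K \right)} = 3 \left(\left(-1\right) 45\right) = 3 \left(-45\right) = -135$)
$\left(-12\right) 7 \cdot 16 - \sqrt{\left(-221 + \left(527 - 570\right)\right) + L{\left(-33 \right)}} = \left(-12\right) 7 \cdot 16 - \sqrt{\left(-221 + \left(527 - 570\right)\right) - 135} = \left(-84\right) 16 - \sqrt{\left(-221 + \left(527 - 570\right)\right) - 135} = -1344 - \sqrt{\left(-221 - 43\right) - 135} = -1344 - \sqrt{-264 - 135} = -1344 - \sqrt{-399} = -1344 - i \sqrt{399}$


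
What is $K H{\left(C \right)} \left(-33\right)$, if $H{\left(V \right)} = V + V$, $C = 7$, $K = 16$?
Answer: $-7392$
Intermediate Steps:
$H{\left(V \right)} = 2 V$
$K H{\left(C \right)} \left(-33\right) = 16 \cdot 2 \cdot 7 \left(-33\right) = 16 \cdot 14 \left(-33\right) = 224 \left(-33\right) = -7392$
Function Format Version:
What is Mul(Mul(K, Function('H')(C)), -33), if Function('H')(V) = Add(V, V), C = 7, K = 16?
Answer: -7392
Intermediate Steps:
Function('H')(V) = Mul(2, V)
Mul(Mul(K, Function('H')(C)), -33) = Mul(Mul(16, Mul(2, 7)), -33) = Mul(Mul(16, 14), -33) = Mul(224, -33) = -7392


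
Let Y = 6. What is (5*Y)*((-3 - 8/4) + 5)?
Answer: 0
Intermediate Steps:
(5*Y)*((-3 - 8/4) + 5) = (5*6)*((-3 - 8/4) + 5) = 30*((-3 - 8/4) + 5) = 30*((-3 - 2*1) + 5) = 30*((-3 - 2) + 5) = 30*(-5 + 5) = 30*0 = 0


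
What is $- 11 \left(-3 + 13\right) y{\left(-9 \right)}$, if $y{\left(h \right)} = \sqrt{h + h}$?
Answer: $- 330 i \sqrt{2} \approx - 466.69 i$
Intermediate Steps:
$y{\left(h \right)} = \sqrt{2} \sqrt{h}$ ($y{\left(h \right)} = \sqrt{2 h} = \sqrt{2} \sqrt{h}$)
$- 11 \left(-3 + 13\right) y{\left(-9 \right)} = - 11 \left(-3 + 13\right) \sqrt{2} \sqrt{-9} = \left(-11\right) 10 \sqrt{2} \cdot 3 i = - 110 \cdot 3 i \sqrt{2} = - 330 i \sqrt{2}$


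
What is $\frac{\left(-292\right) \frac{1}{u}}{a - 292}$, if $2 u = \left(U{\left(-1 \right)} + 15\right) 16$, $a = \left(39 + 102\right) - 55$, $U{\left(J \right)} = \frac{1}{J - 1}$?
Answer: $\frac{73}{5974} \approx 0.01222$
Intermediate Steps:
$U{\left(J \right)} = \frac{1}{-1 + J}$
$a = 86$ ($a = 141 - 55 = 86$)
$u = 116$ ($u = \frac{\left(\frac{1}{-1 - 1} + 15\right) 16}{2} = \frac{\left(\frac{1}{-2} + 15\right) 16}{2} = \frac{\left(- \frac{1}{2} + 15\right) 16}{2} = \frac{\frac{29}{2} \cdot 16}{2} = \frac{1}{2} \cdot 232 = 116$)
$\frac{\left(-292\right) \frac{1}{u}}{a - 292} = \frac{\left(-292\right) \frac{1}{116}}{86 - 292} = - \frac{73}{29 \left(-206\right)} = \left(- \frac{73}{29}\right) \left(- \frac{1}{206}\right) = \frac{73}{5974}$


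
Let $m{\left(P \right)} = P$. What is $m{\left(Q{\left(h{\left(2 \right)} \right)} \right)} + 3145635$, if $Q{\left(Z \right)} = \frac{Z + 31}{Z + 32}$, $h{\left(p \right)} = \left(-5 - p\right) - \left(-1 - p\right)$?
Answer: $\frac{88077807}{28} \approx 3.1456 \cdot 10^{6}$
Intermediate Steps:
$h{\left(p \right)} = -4$ ($h{\left(p \right)} = \left(-5 - p\right) + \left(1 + p\right) = -4$)
$Q{\left(Z \right)} = \frac{31 + Z}{32 + Z}$
$m{\left(Q{\left(h{\left(2 \right)} \right)} \right)} + 3145635 = \frac{31 - 4}{32 - 4} + 3145635 = \frac{1}{28} \cdot 27 + 3145635 = \frac{27}{28} + 3145635 = \frac{88077807}{28}$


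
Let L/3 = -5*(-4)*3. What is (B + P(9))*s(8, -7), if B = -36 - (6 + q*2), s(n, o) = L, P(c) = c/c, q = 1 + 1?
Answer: -8100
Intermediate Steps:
q = 2
P(c) = 1
L = 180 (L = 3*(-5*(-4)*3) = 3*(20*3) = 3*60 = 180)
s(n, o) = 180
B = -46 (B = -36 - (6 + 2*2) = -36 - (6 + 4) = -36 - 1*10 = -36 - 10 = -46)
(B + P(9))*s(8, -7) = (-46 + 1)*180 = -45*180 = -8100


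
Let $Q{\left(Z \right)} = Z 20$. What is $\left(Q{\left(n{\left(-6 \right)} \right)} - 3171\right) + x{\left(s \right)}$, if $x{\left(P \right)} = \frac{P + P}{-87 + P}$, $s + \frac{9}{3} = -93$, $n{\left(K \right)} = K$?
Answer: $- \frac{200687}{61} \approx -3289.9$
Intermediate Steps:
$s = -96$ ($s = -3 - 93 = -96$)
$x{\left(P \right)} = \frac{2 P}{-87 + P}$
$Q{\left(Z \right)} = 20 Z$
$\left(Q{\left(n{\left(-6 \right)} \right)} - 3171\right) + x{\left(s \right)} = \left(20 \left(-6\right) - 3171\right) + 2 \left(-96\right) \frac{1}{-87 - 96} = \left(-120 - 3171\right) + 2 \left(-96\right) \frac{1}{-183} = -3291 + 2 \left(-96\right) \left(- \frac{1}{183}\right) = -3291 + \frac{64}{61} = - \frac{200687}{61}$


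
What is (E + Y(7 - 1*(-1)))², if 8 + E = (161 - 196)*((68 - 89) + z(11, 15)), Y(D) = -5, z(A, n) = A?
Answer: 113569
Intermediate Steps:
E = 342 (E = -8 + (161 - 196)*((68 - 89) + 11) = -8 - 35*(-21 + 11) = -8 - 35*(-10) = -8 + 350 = 342)
(E + Y(7 - 1*(-1)))² = (342 - 5)² = 337² = 113569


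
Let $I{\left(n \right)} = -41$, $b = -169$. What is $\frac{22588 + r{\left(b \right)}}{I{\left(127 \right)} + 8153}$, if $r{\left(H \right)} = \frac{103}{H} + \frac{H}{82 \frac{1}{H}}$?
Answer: $\frac{317842867}{112416096} \approx 2.8274$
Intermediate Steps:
$r{\left(H \right)} = \frac{103}{H} + \frac{H^{2}}{82}$ ($r{\left(H \right)} = \frac{103}{H} + H \frac{H}{82} = \frac{103}{H} + \frac{H^{2}}{82}$)
$\frac{22588 + r{\left(b \right)}}{I{\left(127 \right)} + 8153} = \frac{22588 + \frac{8446 + \left(-169\right)^{3}}{82 \left(-169\right)}}{-41 + 8153} = \frac{22588 + \frac{1}{82} \left(- \frac{1}{169}\right) \left(8446 - 4826809\right)}{8112} = \left(22588 + \frac{1}{82} \left(- \frac{1}{169}\right) \left(-4818363\right)\right) \frac{1}{8112} = \left(22588 + \frac{4818363}{13858}\right) \frac{1}{8112} = \frac{317842867}{13858} \cdot \frac{1}{8112} = \frac{317842867}{112416096}$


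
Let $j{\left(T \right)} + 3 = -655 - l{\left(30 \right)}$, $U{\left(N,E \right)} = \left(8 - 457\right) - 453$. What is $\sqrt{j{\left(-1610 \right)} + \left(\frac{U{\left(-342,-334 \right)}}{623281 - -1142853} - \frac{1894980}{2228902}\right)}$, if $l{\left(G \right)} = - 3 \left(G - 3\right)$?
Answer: $\frac{4 i \sqrt{34978801575061224013990155}}{984134901217} \approx 24.039 i$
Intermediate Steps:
$l{\left(G \right)} = 9 - 3 G$ ($l{\left(G \right)} = - 3 \left(-3 + G\right) = 9 - 3 G$)
$U{\left(N,E \right)} = -902$ ($U{\left(N,E \right)} = -449 - 453 = -902$)
$j{\left(T \right)} = -577$ ($j{\left(T \right)} = -3 - \left(664 - 90\right) = -3 - 574 = -577$)
$\sqrt{j{\left(-1610 \right)} + \left(\frac{U{\left(-342,-334 \right)}}{623281 - -1142853} - \frac{1894980}{2228902}\right)} = \sqrt{-577 - \left(\frac{947490}{1114451} + \frac{902}{623281 - -1142853}\right)} = \sqrt{-577 - \left(\frac{947490}{1114451} + \frac{902}{623281 + 1142853}\right)} = \sqrt{-577 - \left(\frac{947490}{1114451} + \frac{902}{1766134}\right)} = \sqrt{-577 - \frac{837199769231}{984134901217}} = \sqrt{- \frac{568683037771440}{984134901217}} = \frac{4 i \sqrt{34978801575061224013990155}}{984134901217}$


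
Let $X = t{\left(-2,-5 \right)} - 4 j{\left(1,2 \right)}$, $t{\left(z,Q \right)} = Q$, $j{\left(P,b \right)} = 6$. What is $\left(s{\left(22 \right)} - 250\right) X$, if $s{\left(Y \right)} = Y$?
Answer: $6612$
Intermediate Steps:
$X = -29$ ($X = -5 - 24 = -29$)
$\left(s{\left(22 \right)} - 250\right) X = \left(22 - 250\right) \left(-29\right) = \left(-228\right) \left(-29\right) = 6612$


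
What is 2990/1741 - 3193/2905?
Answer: 3126937/5057605 ≈ 0.61826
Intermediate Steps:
2990/1741 - 3193/2905 = 3126937/5057605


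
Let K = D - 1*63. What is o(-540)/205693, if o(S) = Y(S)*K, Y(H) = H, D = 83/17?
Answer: 533520/3496781 ≈ 0.15257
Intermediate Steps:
D = 83/17 (D = 83*(1/17) = 83/17 ≈ 4.8824)
K = -988/17 (K = 83/17 - 1*63 = 83/17 - 63 = -988/17 ≈ -58.118)
o(S) = -988*S/17 (o(S) = S*(-988/17) = -988*S/17)
o(-540)/205693 = -988/17*(-540)/205693 = (533520/17)*(1/205693) = 533520/3496781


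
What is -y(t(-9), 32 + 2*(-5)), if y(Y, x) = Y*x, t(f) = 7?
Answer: -154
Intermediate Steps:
-y(t(-9), 32 + 2*(-5)) = -7*(32 + 2*(-5)) = -7*(32 - 10) = -7*22 = -1*154 = -154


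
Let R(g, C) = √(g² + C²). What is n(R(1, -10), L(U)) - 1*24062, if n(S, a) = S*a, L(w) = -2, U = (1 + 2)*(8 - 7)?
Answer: -24062 - 2*√101 ≈ -24082.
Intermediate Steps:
U = 3 (U = 3*1 = 3)
R(g, C) = √(C² + g²)
n(R(1, -10), L(U)) - 1*24062 = √((-10)² + 1²)*(-2) - 1*24062 = √(100 + 1)*(-2) - 24062 = √101*(-2) - 24062 = -2*√101 - 24062 = -24062 - 2*√101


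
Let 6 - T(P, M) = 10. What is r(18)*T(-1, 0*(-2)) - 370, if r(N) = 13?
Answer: -422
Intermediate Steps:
T(P, M) = -4 (T(P, M) = 6 - 1*10 = 6 - 10 = -4)
r(18)*T(-1, 0*(-2)) - 370 = 13*(-4) - 370 = -52 - 370 = -422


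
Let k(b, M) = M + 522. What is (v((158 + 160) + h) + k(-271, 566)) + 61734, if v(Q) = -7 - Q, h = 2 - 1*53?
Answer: 62548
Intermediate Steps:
k(b, M) = 522 + M
h = -51 (h = 2 - 53 = -51)
(v((158 + 160) + h) + k(-271, 566)) + 61734 = ((-7 - ((158 + 160) - 51)) + (522 + 566)) + 61734 = ((-7 - (318 - 51)) + 1088) + 61734 = ((-7 - 1*267) + 1088) + 61734 = ((-7 - 267) + 1088) + 61734 = (-274 + 1088) + 61734 = 814 + 61734 = 62548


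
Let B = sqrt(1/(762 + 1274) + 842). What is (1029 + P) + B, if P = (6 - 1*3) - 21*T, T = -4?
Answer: 1116 + sqrt(872585317)/1018 ≈ 1145.0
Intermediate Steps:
B = sqrt(872585317)/1018 (B = sqrt(1/2036 + 842) = sqrt(1714313/2036) = sqrt(872585317)/1018 ≈ 29.017)
P = 87 (P = (6 - 1*3) - 21*(-4) = (6 - 3) + 84 = 3 + 84 = 87)
(1029 + P) + B = (1029 + 87) + sqrt(872585317)/1018 = 1116 + sqrt(872585317)/1018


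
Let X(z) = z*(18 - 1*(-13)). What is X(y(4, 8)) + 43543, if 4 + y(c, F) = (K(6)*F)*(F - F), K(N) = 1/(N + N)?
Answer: 43419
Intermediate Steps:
K(N) = 1/(2*N)
y(c, F) = -4 (y(c, F) = -4 + (((½)/6)*F)*(F - F) = -4 + (((½)*(⅙))*F)*0 = -4 + (F/12)*0 = -4 + 0 = -4)
X(z) = 31*z (X(z) = z*(18 + 13) = z*31 = 31*z)
X(y(4, 8)) + 43543 = 31*(-4) + 43543 = -124 + 43543 = 43419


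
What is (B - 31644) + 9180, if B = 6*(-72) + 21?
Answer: -22875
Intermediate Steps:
B = -411 (B = -432 + 21 = -411)
(B - 31644) + 9180 = (-411 - 31644) + 9180 = -32055 + 9180 = -22875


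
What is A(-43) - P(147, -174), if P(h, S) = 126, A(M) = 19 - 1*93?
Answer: -200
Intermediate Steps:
A(M) = -74 (A(M) = 19 - 93 = -74)
A(-43) - P(147, -174) = -74 - 1*126 = -74 - 126 = -200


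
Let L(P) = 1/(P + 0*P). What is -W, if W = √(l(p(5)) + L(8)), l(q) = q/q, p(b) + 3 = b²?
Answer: -3*√2/4 ≈ -1.0607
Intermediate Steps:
p(b) = -3 + b²
l(q) = 1
L(P) = 1/P (L(P) = 1/(P + 0) = 1/P)
W = 3*√2/4 (W = √(1 + 1/8) = √(1 + ⅛) = √(9/8) = 3*√2/4 ≈ 1.0607)
-W = -3*√2/4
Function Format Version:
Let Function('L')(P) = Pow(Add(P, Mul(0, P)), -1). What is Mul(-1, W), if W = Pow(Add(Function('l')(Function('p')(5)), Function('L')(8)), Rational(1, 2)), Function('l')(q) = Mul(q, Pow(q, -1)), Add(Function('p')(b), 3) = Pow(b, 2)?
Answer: Mul(Rational(-3, 4), Pow(2, Rational(1, 2))) ≈ -1.0607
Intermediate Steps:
Function('p')(b) = Add(-3, Pow(b, 2))
Function('l')(q) = 1
Function('L')(P) = Pow(P, -1) (Function('L')(P) = Pow(Add(P, 0), -1) = Pow(P, -1))
W = Mul(Rational(3, 4), Pow(2, Rational(1, 2))) (W = Pow(Add(1, Pow(8, -1)), Rational(1, 2)) = Pow(Add(1, Rational(1, 8)), Rational(1, 2)) = Pow(Rational(9, 8), Rational(1, 2)) = Mul(Rational(3, 4), Pow(2, Rational(1, 2))) ≈ 1.0607)
Mul(-1, W) = Mul(-1, Mul(Rational(3, 4), Pow(2, Rational(1, 2)))) = Mul(Rational(-3, 4), Pow(2, Rational(1, 2)))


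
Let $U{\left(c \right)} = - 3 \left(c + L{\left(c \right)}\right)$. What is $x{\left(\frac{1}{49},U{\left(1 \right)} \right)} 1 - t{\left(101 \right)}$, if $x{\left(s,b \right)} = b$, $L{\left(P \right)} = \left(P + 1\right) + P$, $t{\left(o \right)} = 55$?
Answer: $-67$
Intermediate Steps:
$L{\left(P \right)} = 1 + 2 P$ ($L{\left(P \right)} = \left(1 + P\right) + P = 1 + 2 P$)
$U{\left(c \right)} = -3 - 9 c$ ($U{\left(c \right)} = - 3 \left(c + \left(1 + 2 c\right)\right) = - 3 \left(1 + 3 c\right) = -3 - 9 c$)
$x{\left(\frac{1}{49},U{\left(1 \right)} \right)} 1 - t{\left(101 \right)} = \left(-3 - 9\right) 1 - 55 = \left(-12\right) 1 - 55 = -12 - 55 = -67$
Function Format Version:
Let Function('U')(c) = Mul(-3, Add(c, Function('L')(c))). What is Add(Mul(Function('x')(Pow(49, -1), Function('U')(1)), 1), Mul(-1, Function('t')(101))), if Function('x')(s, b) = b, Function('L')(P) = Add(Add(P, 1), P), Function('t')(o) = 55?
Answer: -67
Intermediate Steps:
Function('L')(P) = Add(1, Mul(2, P)) (Function('L')(P) = Add(Add(1, P), P) = Add(1, Mul(2, P)))
Function('U')(c) = Add(-3, Mul(-9, c)) (Function('U')(c) = Mul(-3, Add(c, Add(1, Mul(2, c)))) = Mul(-3, Add(1, Mul(3, c))) = Add(-3, Mul(-9, c)))
Add(Mul(Function('x')(Pow(49, -1), Function('U')(1)), 1), Mul(-1, Function('t')(101))) = Add(Mul(Add(-3, Mul(-9, 1)), 1), Mul(-1, 55)) = Add(Mul(Add(-3, -9), 1), -55) = Add(Mul(-12, 1), -55) = Add(-12, -55) = -67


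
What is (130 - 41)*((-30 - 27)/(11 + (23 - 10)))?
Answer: -1691/8 ≈ -211.38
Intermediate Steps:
(130 - 41)*((-30 - 27)/(11 + (23 - 10))) = 89*(-57/(11 + 13)) = 89*(-57/24) = 89*(-57*1/24) = 89*(-19/8) = -1691/8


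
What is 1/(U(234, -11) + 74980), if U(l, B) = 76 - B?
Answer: 1/75067 ≈ 1.3321e-5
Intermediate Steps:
1/(U(234, -11) + 74980) = 1/((76 - 1*(-11)) + 74980) = 1/((76 + 11) + 74980) = 1/(87 + 74980) = 1/75067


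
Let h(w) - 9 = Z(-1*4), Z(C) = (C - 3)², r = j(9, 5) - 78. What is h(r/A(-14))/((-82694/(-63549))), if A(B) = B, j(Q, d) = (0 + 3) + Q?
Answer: 1842921/41347 ≈ 44.572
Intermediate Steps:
j(Q, d) = 3 + Q
r = -66 (r = (3 + 9) - 78 = 12 - 78 = -66)
Z(C) = (-3 + C)²
h(w) = 58 (h(w) = 9 + (-3 - 1*4)² = 9 + (-3 - 4)² = 9 + (-7)² = 9 + 49 = 58)
h(r/A(-14))/((-82694/(-63549))) = 58/((-82694/(-63549))) = 58/((-82694*(-1/63549))) = 58/(82694/63549) = 58*(63549/82694) = 1842921/41347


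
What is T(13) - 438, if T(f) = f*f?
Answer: -269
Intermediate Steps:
T(f) = f²
T(13) - 438 = 13² - 438 = 169 - 438 = -269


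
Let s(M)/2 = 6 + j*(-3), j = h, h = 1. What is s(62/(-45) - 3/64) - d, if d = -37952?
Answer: 37958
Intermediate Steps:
j = 1
s(M) = 6 (s(M) = 2*(6 + 1*(-3)) = 2*(6 - 3) = 2*3 = 6)
s(62/(-45) - 3/64) - d = 6 - 1*(-37952) = 6 + 37952 = 37958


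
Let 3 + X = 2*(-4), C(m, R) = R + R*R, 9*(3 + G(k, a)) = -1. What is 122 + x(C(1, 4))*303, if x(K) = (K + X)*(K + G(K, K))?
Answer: 46178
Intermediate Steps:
G(k, a) = -28/9 (G(k, a) = -3 + (⅑)*(-1) = -3 - ⅑ = -28/9)
C(m, R) = R + R²
X = -11 (X = -3 + 2*(-4) = -3 - 8 = -11)
x(K) = (-11 + K)*(-28/9 + K) (x(K) = (K - 11)*(K - 28/9) = (-11 + K)*(-28/9 + K))
122 + x(C(1, 4))*303 = 122 + (308/9 + (4*(1 + 4))² - 508*(1 + 4)/9)*303 = 122 + (308/9 + (4*5)² - 508*5/9)*303 = 122 + (308/9 + 20² - 127/9*20)*303 = 122 + (308/9 + 400 - 2540/9)*303 = 122 + 152*303 = 122 + 46056 = 46178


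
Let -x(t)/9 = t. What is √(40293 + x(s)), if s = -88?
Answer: 3*√4565 ≈ 202.69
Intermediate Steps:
x(t) = -9*t
√(40293 + x(s)) = √(40293 - 9*(-88)) = √(40293 + 792) = √41085 = 3*√4565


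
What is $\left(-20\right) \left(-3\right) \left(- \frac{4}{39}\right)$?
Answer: $- \frac{80}{13} \approx -6.1538$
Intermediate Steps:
$\left(-20\right) \left(-3\right) \left(- \frac{4}{39}\right) = 60 \left(\left(-4\right) \frac{1}{39}\right) = 60 \left(- \frac{4}{39}\right) = - \frac{80}{13}$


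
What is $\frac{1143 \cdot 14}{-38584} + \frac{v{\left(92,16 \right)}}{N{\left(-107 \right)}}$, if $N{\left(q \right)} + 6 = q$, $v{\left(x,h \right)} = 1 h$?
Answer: $- \frac{173255}{311428} \approx -0.55632$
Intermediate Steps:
$v{\left(x,h \right)} = h$
$N{\left(q \right)} = -6 + q$
$\frac{1143 \cdot 14}{-38584} + \frac{v{\left(92,16 \right)}}{N{\left(-107 \right)}} = \frac{1143 \cdot 14}{-38584} + \frac{16}{-6 - 107} = 16002 \left(- \frac{1}{38584}\right) + \frac{16}{-113} = - \frac{1143}{2756} + 16 \left(- \frac{1}{113}\right) = - \frac{1143}{2756} - \frac{16}{113} = - \frac{173255}{311428}$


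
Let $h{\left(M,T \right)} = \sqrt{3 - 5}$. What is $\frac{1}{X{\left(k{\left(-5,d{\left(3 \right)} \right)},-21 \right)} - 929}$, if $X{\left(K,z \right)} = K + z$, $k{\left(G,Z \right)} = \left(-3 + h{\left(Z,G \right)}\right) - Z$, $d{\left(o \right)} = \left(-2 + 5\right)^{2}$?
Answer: $- \frac{481}{462723} - \frac{i \sqrt{2}}{925446} \approx -0.0010395 - 1.5281 \cdot 10^{-6} i$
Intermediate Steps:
$d{\left(o \right)} = 9$ ($d{\left(o \right)} = 3^{2} = 9$)
$h{\left(M,T \right)} = i \sqrt{2}$ ($h{\left(M,T \right)} = \sqrt{-2} = i \sqrt{2}$)
$k{\left(G,Z \right)} = -3 - Z + i \sqrt{2}$ ($k{\left(G,Z \right)} = \left(-3 + i \sqrt{2}\right) - Z = -3 - Z + i \sqrt{2}$)
$\frac{1}{X{\left(k{\left(-5,d{\left(3 \right)} \right)},-21 \right)} - 929} = \frac{1}{\left(\left(-3 - 9 + i \sqrt{2}\right) - 21\right) - 929} = \frac{1}{\left(\left(-12 + i \sqrt{2}\right) - 21\right) - 929} = \frac{1}{\left(-33 + i \sqrt{2}\right) - 929} = \frac{1}{-962 + i \sqrt{2}}$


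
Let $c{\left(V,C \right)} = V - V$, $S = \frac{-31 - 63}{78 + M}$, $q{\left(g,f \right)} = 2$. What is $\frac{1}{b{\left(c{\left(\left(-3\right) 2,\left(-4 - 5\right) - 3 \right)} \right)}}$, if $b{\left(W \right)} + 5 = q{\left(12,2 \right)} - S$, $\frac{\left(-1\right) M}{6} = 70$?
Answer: $- \frac{171}{560} \approx -0.30536$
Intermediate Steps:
$M = -420$ ($M = \left(-6\right) 70 = -420$)
$S = \frac{47}{171}$ ($S = \frac{-31 - 63}{78 - 420} = - \frac{94}{-342} = \left(-94\right) \left(- \frac{1}{342}\right) = \frac{47}{171} \approx 0.27485$)
$c{\left(V,C \right)} = 0$
$b{\left(W \right)} = - \frac{560}{171}$ ($b{\left(W \right)} = -5 + \left(2 - \frac{47}{171}\right) = -5 + \frac{295}{171} = - \frac{560}{171}$)
$\frac{1}{b{\left(c{\left(\left(-3\right) 2,\left(-4 - 5\right) - 3 \right)} \right)}} = \frac{1}{- \frac{560}{171}} = - \frac{171}{560}$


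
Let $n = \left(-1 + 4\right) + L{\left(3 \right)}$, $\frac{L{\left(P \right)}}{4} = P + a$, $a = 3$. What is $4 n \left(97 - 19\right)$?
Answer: $8424$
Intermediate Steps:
$L{\left(P \right)} = 12 + 4 P$ ($L{\left(P \right)} = 4 \left(P + 3\right) = 4 \left(3 + P\right) = 12 + 4 P$)
$n = 27$ ($n = \left(-1 + 4\right) + \left(12 + 4 \cdot 3\right) = 3 + \left(12 + 12\right) = 3 + 24 = 27$)
$4 n \left(97 - 19\right) = 4 \cdot 27 \left(97 - 19\right) = 108 \cdot 78 = 8424$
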